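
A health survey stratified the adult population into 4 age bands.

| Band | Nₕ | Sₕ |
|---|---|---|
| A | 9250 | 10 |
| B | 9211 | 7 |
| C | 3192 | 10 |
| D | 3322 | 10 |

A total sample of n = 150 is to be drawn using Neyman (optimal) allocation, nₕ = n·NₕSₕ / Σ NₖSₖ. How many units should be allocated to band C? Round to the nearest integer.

Σ NₕSₕ = 9250·10 + 9211·7 + 3192·10 + 3322·10 = 222117.
Share for C: 31920/222117 = 0.14371.
n_C = 150 × 0.14371 = 21.556... → 22.

22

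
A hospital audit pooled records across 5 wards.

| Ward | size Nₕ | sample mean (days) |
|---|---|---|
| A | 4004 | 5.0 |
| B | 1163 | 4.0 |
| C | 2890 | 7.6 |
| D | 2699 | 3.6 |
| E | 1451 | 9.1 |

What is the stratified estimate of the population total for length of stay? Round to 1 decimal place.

69556.5

Estimate total by summing Nₕ·x̄ₕ over strata.
4004·5.0 + 1163·4.0 + 2890·7.6 + 2699·3.6 + 1451·9.1 = 20020 + 4652 + 21964 + 9716.4 + 13204.1 = 69556.5.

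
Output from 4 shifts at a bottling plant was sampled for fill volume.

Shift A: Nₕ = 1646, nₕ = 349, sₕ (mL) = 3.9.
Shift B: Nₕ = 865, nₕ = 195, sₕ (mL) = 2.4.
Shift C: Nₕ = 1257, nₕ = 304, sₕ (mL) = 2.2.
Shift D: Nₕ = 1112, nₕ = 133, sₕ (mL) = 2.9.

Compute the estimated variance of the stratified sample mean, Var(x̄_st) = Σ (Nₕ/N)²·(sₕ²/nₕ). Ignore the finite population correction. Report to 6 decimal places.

N = 4880; Wₕ = Nₕ/N.
shift A: (1646/4880)²·3.9²/349 = 0.004958197
shift B: (865/4880)²·2.4²/195 = 0.000928069
shift C: (1257/4880)²·2.2²/304 = 0.001056337
shift D: (1112/4880)²·2.9²/133 = 0.003283328
Sum = 0.010225932 → 0.010226.

0.010226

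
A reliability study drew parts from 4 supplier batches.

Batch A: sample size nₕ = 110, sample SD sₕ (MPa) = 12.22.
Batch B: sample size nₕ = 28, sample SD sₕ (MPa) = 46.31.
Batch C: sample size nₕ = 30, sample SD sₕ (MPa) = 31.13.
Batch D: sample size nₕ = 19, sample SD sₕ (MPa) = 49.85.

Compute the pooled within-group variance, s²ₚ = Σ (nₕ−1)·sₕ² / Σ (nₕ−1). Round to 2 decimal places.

A: (110−1)·12.22² = 109·149.3284 = 16276.7956
B: (28−1)·46.31² = 27·2144.6161 = 57904.6347
C: (30−1)·31.13² = 29·969.0769 = 28103.2301
D: (19−1)·49.85² = 18·2485.0225 = 44730.405
Numerator = 147015.0654; denominator = Σ(nₕ−1) = 183.
s²ₚ = 147015.0654/183 = 803.3610... → 803.36.

803.36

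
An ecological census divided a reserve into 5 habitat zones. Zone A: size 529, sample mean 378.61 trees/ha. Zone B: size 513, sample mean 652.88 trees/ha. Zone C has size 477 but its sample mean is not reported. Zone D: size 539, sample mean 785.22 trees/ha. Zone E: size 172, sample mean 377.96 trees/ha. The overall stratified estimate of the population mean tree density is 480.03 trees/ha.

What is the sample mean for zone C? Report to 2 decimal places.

N = 529 + 513 + 477 + 539 + 172 = 2230.
Overall total = μ·N = 480.03·2230 = 1070466.9.
Subtract the known strata: 529·378.61 + 513·652.88 + 539·785.22 + 172·377.96 = 1023454.83.
Remaining total for zone C: 1070466.9 − 1023454.83 = 47012.07.
Divide by its size: 47012.07 / 477 = 98.5578... → 98.56.

98.56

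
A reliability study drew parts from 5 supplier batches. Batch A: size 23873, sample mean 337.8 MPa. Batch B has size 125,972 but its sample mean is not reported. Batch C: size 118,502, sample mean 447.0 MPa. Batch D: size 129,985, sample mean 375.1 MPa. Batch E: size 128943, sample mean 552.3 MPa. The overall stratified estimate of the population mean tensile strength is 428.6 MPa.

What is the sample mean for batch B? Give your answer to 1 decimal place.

N = 23873 + 125972 + 118502 + 129985 + 128943 = 527275.
Overall total = μ·N = 428.6·527275 = 225990065.
Subtract the known strata: 23873·337.8 + 118502·447.0 + 129985·375.1 + 128943·552.3 = 181007285.8.
Remaining total for batch B: 225990065 − 181007285.8 = 44982779.2.
Divide by its size: 44982779.2 / 125972 = 357.086... → 357.1.

357.1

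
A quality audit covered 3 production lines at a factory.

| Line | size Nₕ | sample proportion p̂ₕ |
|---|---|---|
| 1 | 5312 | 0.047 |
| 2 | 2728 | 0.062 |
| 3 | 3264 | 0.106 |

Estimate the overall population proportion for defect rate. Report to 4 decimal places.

0.0677

Wₕ = Nₕ/N with N = 11304: 0.4699, 0.2413, 0.2887.
p̂_st = 0.4699·0.047 + 0.2413·0.062 + 0.2887·0.106 ≈ 0.067656... → 0.0677.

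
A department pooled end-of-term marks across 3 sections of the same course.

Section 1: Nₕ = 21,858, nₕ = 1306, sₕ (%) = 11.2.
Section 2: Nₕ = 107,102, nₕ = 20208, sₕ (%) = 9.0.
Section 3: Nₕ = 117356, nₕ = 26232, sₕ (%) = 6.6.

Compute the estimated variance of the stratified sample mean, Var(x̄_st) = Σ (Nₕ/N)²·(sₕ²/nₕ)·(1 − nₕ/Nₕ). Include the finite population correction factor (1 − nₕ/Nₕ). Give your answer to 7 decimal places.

0.0016187

N = 246316; Wₕ = Nₕ/N.
section 1: (21858/246316)²·11.2²/1306·(1 − 1306/21858) = 0.0007111679
section 2: (107102/246316)²·9.0²/20208·(1 − 20208/107102) = 0.0006148424
section 3: (117356/246316)²·6.6²/26232·(1 − 26232/117356) = 0.0002926910
Sum = 0.0016187012 → 0.0016187.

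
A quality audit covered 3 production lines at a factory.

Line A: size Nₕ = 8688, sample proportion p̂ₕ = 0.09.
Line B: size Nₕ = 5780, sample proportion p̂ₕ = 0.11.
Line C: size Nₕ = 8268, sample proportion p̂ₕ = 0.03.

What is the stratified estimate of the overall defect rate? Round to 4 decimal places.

0.0733

N = 8688 + 5780 + 8268 = 22736.
Overall proportion = Σ (Nₕ/N)·p̂ₕ.
Σ Nₕp̂ₕ = 781.92 + 635.8 + 248.04 = 1665.76.
1665.76 / 22736 = 0.073265... → 0.0733.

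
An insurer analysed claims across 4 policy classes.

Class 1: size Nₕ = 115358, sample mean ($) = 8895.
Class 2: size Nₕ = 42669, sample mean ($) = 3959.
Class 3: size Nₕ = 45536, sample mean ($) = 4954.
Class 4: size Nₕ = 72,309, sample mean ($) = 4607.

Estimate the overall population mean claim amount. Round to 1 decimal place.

x̄_st = (Σ Nₕx̄ₕ) / (Σ Nₕ) = (115358·8895 + 42669·3959 + 45536·4954 + 72309·4607) / 275872
= 1753748888 / 275872 = 6357.111... → 6357.1.

6357.1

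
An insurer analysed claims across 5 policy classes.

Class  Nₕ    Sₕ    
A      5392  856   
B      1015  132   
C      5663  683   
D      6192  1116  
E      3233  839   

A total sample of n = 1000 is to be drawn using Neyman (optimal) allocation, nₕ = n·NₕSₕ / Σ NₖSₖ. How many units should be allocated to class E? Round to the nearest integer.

A: NₕSₕ = 5392·856 = 4615552
B: NₕSₕ = 1015·132 = 133980
C: NₕSₕ = 5663·683 = 3867829
D: NₕSₕ = 6192·1116 = 6910272
E: NₕSₕ = 3233·839 = 2712487
Σ NₕSₕ = 18240120.
n_E = 1000·2712487/18240120 = 148.710... → 149.

149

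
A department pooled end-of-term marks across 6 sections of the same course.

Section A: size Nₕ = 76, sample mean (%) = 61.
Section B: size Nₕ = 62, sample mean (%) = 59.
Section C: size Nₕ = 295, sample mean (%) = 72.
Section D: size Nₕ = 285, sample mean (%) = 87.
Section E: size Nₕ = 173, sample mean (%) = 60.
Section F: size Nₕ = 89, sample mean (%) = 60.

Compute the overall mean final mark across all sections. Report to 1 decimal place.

N = 980; weights Wₕ = Nₕ/N = (0.0776, 0.0633, 0.3010, 0.2908, 0.1765, 0.0908).
x̄_st = Σ Wₕ·x̄ₕ = 0.0776·61 + 0.0633·59 + 0.3010·72 + 0.2908·87 + 0.1765·60 + 0.0908·60 ≈ 71.479...
→ 71.5.

71.5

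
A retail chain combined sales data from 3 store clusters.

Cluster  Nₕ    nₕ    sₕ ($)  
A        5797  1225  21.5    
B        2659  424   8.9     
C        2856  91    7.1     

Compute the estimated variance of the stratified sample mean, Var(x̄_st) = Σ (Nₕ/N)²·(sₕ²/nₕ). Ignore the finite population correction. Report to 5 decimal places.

0.14473

N = 11312. Term for each stratum: Wₕ²sₕ²/nₕ.
Var(x̄_st) = 0.09909886 + 0.01032219 + 0.03531124 = 0.14473229 → 0.14473.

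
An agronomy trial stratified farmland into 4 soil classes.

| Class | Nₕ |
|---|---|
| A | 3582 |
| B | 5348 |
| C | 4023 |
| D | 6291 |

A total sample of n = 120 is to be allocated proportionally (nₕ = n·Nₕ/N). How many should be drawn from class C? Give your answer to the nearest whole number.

N = 3582 + 5348 + 4023 + 6291 = 19244.
n_C = 120·4023/19244 = 25.086... → 25.

25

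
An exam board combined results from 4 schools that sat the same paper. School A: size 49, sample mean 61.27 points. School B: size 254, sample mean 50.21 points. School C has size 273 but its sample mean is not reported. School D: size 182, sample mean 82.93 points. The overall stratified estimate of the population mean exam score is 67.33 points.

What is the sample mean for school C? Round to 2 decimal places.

N = 49 + 254 + 273 + 182 = 758.
Overall total = μ·N = 67.33·758 = 51036.14.
Subtract the known strata: 49·61.27 + 254·50.21 + 182·82.93 = 30848.83.
Remaining total for school C: 51036.14 − 30848.83 = 20187.31.
Divide by its size: 20187.31 / 273 = 73.9462... → 73.95.

73.95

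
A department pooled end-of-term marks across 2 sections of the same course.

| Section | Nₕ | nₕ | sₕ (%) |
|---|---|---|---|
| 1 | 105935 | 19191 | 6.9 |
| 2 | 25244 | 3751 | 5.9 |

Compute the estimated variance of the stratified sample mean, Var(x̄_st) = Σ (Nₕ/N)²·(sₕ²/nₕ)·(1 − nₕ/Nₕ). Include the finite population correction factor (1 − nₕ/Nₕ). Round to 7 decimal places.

N = 131179. Term for each stratum: Wₕ²sₕ²/nₕ·(1−nₕ/Nₕ).
Var(x̄_st) = 0.0013248016 + 0.0002926062 = 0.0016174079 → 0.0016174.

0.0016174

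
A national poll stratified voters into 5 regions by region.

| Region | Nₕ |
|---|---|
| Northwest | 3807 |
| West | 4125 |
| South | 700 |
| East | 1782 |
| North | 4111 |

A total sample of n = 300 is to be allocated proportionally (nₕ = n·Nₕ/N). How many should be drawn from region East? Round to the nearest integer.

37

N = 3807 + 4125 + 700 + 1782 + 4111 = 14525.
n_East = 300·1782/14525 = 36.806... → 37.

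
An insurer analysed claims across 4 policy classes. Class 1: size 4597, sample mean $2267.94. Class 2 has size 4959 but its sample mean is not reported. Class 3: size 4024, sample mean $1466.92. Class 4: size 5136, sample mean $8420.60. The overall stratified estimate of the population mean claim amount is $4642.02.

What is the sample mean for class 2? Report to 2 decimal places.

Σ Nₕx̄ₕ = N·μ, so 4959·x̄_2 = 18716·4642.02 − (4597·2267.94 + 4024·1466.92 + 5136·8420.60).
= 86880046.32 − 59576807.86 = 27303238.46.
x̄_2 = 27303238.46 / 4959 = 5505.7952... → 5505.80.

5505.80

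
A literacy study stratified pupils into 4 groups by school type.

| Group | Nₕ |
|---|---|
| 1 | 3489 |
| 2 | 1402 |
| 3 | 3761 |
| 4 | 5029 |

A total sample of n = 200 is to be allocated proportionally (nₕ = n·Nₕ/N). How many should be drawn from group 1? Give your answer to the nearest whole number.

51

N = 3489 + 1402 + 3761 + 5029 = 13681.
n_1 = 200·3489/13681 = 51.005... → 51.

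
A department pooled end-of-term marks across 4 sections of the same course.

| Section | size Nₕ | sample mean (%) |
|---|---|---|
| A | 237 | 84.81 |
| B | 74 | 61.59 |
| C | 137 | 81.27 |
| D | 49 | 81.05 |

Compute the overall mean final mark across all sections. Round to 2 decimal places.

80.01

N = 497; weights Wₕ = Nₕ/N = (0.4769, 0.1489, 0.2757, 0.0986).
x̄_st = Σ Wₕ·x̄ₕ = 0.4769·84.81 + 0.1489·61.59 + 0.2757·81.27 + 0.0986·81.05 ≈ 80.0062...
→ 80.01.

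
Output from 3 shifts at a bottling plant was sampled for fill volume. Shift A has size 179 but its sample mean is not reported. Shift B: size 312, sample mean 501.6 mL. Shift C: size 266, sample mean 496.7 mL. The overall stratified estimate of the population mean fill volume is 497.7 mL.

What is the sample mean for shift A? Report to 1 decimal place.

Σ Nₕx̄ₕ = N·μ, so 179·x̄_A = 757·497.7 − (312·501.6 + 266·496.7).
= 376758.9 − 288621.4 = 88137.5.
x̄_A = 88137.5 / 179 = 492.388... → 492.4.

492.4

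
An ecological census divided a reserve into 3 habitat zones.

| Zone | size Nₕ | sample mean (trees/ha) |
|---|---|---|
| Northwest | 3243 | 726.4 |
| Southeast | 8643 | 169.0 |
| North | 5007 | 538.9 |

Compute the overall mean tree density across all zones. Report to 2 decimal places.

385.64

N = 16893; weights Wₕ = Nₕ/N = (0.1920, 0.5116, 0.2964).
x̄_st = Σ Wₕ·x̄ₕ = 0.1920·726.4 + 0.5116·169.0 + 0.2964·538.9 ≈ 385.6422...
→ 385.64.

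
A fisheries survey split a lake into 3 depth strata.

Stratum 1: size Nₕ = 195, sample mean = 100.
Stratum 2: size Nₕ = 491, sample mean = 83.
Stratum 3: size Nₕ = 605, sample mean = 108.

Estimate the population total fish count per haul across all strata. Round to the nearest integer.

125593

1: 195·100 = 19500
2: 491·83 = 40753
3: 605·108 = 65340
τ̂ = Σ Nₕx̄ₕ = 125593.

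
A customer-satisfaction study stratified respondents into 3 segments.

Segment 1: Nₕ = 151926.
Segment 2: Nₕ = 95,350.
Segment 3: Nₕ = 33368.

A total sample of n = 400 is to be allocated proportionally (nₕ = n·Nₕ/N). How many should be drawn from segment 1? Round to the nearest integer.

217

Share of segment 1 = 151926/280644 = 0.54135.
Allocate 400 × 0.54135 = 216.539... → 217.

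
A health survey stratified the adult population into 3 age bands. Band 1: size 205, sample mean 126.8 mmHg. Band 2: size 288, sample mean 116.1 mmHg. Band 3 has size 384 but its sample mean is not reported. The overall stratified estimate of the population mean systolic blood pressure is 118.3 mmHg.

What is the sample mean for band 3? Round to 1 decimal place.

N = 205 + 288 + 384 = 877.
Overall total = μ·N = 118.3·877 = 103749.1.
Subtract the known strata: 205·126.8 + 288·116.1 = 59430.8.
Remaining total for band 3: 103749.1 − 59430.8 = 44318.3.
Divide by its size: 44318.3 / 384 = 115.412... → 115.4.

115.4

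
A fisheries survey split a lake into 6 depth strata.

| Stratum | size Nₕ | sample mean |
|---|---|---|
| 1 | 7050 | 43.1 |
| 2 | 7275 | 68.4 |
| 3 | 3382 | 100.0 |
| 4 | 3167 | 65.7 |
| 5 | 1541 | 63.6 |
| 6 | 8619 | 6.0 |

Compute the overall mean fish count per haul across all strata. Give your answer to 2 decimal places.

N = 7050 + 7275 + 3382 + 3167 + 1541 + 8619 = 31034.
Weight each subgroup mean by Nₕ/N and sum.
Σ Nₕx̄ₕ = 7050·43.1 + 7275·68.4 + 3382·100.0 + 3167·65.7 + 1541·63.6 + 8619·6.0 = 303855 + 497610 + 338200 + 208071.9 + 98007.6 + 51714 = 1497458.5.
Divide by N: 1497458.5 / 31034 = 48.2522... → 48.25.

48.25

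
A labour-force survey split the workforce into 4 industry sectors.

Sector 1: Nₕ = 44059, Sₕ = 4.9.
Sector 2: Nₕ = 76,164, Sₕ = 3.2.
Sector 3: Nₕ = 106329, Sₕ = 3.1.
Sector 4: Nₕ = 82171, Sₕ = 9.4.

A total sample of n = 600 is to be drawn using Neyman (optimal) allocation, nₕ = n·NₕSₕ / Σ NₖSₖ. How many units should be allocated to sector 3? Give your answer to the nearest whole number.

1: NₕSₕ = 44059·4.9 = 215889.1
2: NₕSₕ = 76164·3.2 = 243724.8
3: NₕSₕ = 106329·3.1 = 329619.9
4: NₕSₕ = 82171·9.4 = 772407.4
Σ NₕSₕ = 1561641.2.
n_3 = 600·329619.9/1561641.2 = 126.644... → 127.

127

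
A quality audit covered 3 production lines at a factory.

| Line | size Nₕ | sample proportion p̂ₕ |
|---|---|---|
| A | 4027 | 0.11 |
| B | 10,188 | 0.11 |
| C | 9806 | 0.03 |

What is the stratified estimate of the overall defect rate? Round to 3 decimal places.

0.077

Wₕ = Nₕ/N with N = 24021: 0.1676, 0.4241, 0.4082.
p̂_st = 0.1676·0.11 + 0.4241·0.11 + 0.4082·0.03 ≈ 0.07734... → 0.077.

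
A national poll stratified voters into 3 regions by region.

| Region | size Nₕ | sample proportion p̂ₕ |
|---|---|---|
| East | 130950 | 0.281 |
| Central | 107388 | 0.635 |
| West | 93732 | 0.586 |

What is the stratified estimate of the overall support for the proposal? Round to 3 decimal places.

Wₕ = Nₕ/N with N = 332070: 0.3943, 0.3234, 0.2823.
p̂_st = 0.3943·0.281 + 0.3234·0.635 + 0.2823·0.586 ≈ 0.48157... → 0.482.

0.482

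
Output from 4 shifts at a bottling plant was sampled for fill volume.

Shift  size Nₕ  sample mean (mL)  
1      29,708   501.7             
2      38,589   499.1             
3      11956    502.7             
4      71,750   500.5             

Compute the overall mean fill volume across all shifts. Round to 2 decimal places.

500.55

N = 29708 + 38589 + 11956 + 71750 = 152003.
Overall mean = Σ (Nₕ/N)·x̄ₕ — weight by population share, not a simple average.
Σ Nₕx̄ₕ = 29708·501.7 + 38589·499.1 + 11956·502.7 + 71750·500.5 = 14904503.6 + 19259769.9 + 6010281.2 + 35910875 = 76085429.7.
Divide by N: 76085429.7 / 152003 = 500.5522... → 500.55.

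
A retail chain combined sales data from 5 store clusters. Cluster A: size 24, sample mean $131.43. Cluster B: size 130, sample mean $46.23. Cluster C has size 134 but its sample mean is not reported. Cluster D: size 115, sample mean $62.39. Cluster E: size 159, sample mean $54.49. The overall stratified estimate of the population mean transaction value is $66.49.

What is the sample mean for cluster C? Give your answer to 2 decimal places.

N = 24 + 130 + 134 + 115 + 159 = 562.
Overall total = μ·N = 66.49·562 = 37367.38.
Subtract the known strata: 24·131.43 + 130·46.23 + 115·62.39 + 159·54.49 = 25002.98.
Remaining total for cluster C: 37367.38 − 25002.98 = 12364.4.
Divide by its size: 12364.4 / 134 = 92.2716... → 92.27.

92.27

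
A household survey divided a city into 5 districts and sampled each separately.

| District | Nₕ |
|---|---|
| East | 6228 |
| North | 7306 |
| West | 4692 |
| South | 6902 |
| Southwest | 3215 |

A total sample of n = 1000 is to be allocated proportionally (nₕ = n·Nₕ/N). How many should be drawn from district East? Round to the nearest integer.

220

N = 6228 + 7306 + 4692 + 6902 + 3215 = 28343.
n_East = 1000·6228/28343 = 219.737... → 220.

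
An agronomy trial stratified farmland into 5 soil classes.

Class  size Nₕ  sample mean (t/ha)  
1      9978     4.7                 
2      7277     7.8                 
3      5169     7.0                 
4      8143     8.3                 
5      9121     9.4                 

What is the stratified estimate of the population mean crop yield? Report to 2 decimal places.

N = 9978 + 7277 + 5169 + 8143 + 9121 = 39688.
Overall mean = Σ (Nₕ/N)·x̄ₕ — weight by population share, not a simple average.
Σ Nₕx̄ₕ = 9978·4.7 + 7277·7.8 + 5169·7.0 + 8143·8.3 + 9121·9.4 = 46896.6 + 56760.6 + 36183 + 67586.9 + 85737.4 = 293164.5.
Divide by N: 293164.5 / 39688 = 7.3867... → 7.39.

7.39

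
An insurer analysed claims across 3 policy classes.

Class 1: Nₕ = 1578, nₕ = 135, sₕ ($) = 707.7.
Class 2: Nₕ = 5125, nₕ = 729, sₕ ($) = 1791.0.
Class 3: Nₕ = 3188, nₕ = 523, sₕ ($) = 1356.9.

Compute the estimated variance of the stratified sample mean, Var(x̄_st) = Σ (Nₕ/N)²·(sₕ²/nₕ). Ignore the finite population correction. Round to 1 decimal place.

1641.5

N = 9891; Wₕ = Nₕ/N.
class 1: (1578/9891)²·707.7²/135 = 94.4274
class 2: (5125/9891)²·1791.0²/729 = 1181.3293
class 3: (3188/9891)²·1356.9²/523 = 365.7213
Sum = 1641.4780 → 1641.5.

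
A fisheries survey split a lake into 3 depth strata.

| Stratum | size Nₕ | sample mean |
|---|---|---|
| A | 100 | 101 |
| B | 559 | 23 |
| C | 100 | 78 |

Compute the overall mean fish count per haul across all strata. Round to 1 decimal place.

40.5

x̄_st = (Σ Nₕx̄ₕ) / (Σ Nₕ) = (100·101 + 559·23 + 100·78) / 759
= 30757 / 759 = 40.523... → 40.5.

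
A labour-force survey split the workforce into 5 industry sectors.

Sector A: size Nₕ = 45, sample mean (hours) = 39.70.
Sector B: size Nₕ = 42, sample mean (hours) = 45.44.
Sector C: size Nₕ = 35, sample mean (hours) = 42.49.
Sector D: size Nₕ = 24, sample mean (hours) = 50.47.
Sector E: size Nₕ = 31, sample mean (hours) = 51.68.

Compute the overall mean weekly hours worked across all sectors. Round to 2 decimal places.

45.17

N = 177; weights Wₕ = Nₕ/N = (0.2542, 0.2373, 0.1977, 0.1356, 0.1751).
x̄_st = Σ Wₕ·x̄ₕ = 0.2542·39.70 + 0.2373·45.44 + 0.1977·42.49 + 0.1356·50.47 + 0.1751·51.68 ≈ 45.1723...
→ 45.17.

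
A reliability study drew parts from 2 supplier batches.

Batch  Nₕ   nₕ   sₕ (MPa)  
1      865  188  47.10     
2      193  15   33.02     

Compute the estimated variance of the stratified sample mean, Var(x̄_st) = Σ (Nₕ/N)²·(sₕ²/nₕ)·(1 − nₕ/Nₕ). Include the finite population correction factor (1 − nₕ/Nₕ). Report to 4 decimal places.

N = 1058; Wₕ = Nₕ/N.
batch 1: (865/1058)²·47.10²/188·(1 − 188/865) = 6.1733003
batch 2: (193/1058)²·33.02²/15·(1 − 15/193) = 2.2308422
Sum = 8.4041425 → 8.4041.

8.4041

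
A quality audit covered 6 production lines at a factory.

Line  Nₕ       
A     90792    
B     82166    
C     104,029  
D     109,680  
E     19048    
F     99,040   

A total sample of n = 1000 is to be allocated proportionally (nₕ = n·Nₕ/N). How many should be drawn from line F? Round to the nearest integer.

196

N = 90792 + 82166 + 104029 + 109680 + 19048 + 99040 = 504755.
n_F = 1000·99040/504755 = 196.214... → 196.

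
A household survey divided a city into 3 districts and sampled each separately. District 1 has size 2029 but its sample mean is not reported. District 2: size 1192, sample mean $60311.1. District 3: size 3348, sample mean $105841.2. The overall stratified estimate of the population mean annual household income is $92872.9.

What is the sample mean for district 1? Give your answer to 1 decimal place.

90603.7

Σ Nₕx̄ₕ = N·μ, so 2029·x̄_1 = 6569·92872.9 − (1192·60311.1 + 3348·105841.2).
= 610082080.1 − 426247168.8 = 183834911.3.
x̄_1 = 183834911.3 / 2029 = 90603.702... → 90603.7.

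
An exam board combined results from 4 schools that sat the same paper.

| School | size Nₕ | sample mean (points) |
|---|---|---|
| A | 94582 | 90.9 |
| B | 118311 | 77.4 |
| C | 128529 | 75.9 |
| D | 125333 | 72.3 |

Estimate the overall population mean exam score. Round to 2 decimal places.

78.35

N = 94582 + 118311 + 128529 + 125333 = 466755.
Overall mean = Σ (Nₕ/N)·x̄ₕ — weight by population share, not a simple average.
Σ Nₕx̄ₕ = 94582·90.9 + 118311·77.4 + 128529·75.9 + 125333·72.3 = 8597503.8 + 9157271.4 + 9755351.1 + 9061575.9 = 36571702.2.
Divide by N: 36571702.2 / 466755 = 78.3531... → 78.35.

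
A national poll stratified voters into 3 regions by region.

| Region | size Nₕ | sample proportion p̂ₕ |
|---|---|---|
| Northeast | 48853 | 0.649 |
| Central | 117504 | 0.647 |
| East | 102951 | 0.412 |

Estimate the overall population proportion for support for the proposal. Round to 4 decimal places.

0.5575

N = 48853 + 117504 + 102951 = 269308.
Overall proportion = Σ (Nₕ/N)·p̂ₕ.
Σ Nₕp̂ₕ = 31705.597 + 76025.088 + 42415.812 = 150146.497.
150146.497 / 269308 = 0.557527... → 0.5575.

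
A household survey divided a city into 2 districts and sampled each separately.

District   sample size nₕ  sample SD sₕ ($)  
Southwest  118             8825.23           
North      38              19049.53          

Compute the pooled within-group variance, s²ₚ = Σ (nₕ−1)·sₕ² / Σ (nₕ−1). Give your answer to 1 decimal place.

146358688.6

Southwest: (118−1)·8825.23² = 117·77884684.5529 = 9112508092.6893
North: (38−1)·19049.53² = 37·362884593.2209 = 13426729949.1733
Numerator = 22539238041.8626; denominator = Σ(nₕ−1) = 154.
s²ₚ = 22539238041.8626/154 = 146358688.584... → 146358688.6.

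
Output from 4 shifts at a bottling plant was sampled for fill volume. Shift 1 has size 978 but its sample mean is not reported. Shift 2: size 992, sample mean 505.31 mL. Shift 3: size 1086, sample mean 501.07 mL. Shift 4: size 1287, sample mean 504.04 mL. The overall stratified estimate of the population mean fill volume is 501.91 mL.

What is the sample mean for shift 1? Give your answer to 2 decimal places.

Σ Nₕx̄ₕ = N·μ, so 978·x̄_1 = 4343·501.91 − (992·505.31 + 1086·501.07 + 1287·504.04).
= 2179795.13 − 1694129.02 = 485666.11.
x̄_1 = 485666.11 / 978 = 496.5911... → 496.59.

496.59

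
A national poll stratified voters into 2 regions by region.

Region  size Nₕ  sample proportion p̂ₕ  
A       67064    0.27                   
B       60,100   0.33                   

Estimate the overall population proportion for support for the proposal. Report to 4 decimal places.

0.2984

Wₕ = Nₕ/N with N = 127164: 0.5274, 0.4726.
p̂_st = 0.5274·0.27 + 0.4726·0.33 ≈ 0.298357... → 0.2984.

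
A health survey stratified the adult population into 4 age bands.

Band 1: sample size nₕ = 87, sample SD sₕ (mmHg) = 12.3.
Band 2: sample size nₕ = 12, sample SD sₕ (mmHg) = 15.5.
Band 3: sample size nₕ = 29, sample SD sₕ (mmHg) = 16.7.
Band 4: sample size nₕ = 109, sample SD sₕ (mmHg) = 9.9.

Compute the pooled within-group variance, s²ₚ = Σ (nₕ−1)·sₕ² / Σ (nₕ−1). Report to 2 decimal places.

1: (87−1)·12.3² = 86·151.29 = 13010.94
2: (12−1)·15.5² = 11·240.25 = 2642.75
3: (29−1)·16.7² = 28·278.89 = 7808.92
4: (109−1)·9.9² = 108·98.01 = 10585.08
Numerator = 34047.69; denominator = Σ(nₕ−1) = 233.
s²ₚ = 34047.69/233 = 146.1274... → 146.13.

146.13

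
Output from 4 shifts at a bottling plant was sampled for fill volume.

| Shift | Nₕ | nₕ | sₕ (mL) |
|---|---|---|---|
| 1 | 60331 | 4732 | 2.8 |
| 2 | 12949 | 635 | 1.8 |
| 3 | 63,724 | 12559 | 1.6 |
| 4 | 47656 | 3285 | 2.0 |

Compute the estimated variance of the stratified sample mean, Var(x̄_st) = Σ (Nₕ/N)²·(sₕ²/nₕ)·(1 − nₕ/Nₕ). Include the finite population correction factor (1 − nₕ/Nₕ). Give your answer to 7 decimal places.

N = 184660; Wₕ = Nₕ/N.
shift 1: (60331/184660)²·2.8²/4732·(1 − 4732/60331) = 0.0001629796
shift 2: (12949/184660)²·1.8²/635·(1 − 635/12949) = 0.0000238595
shift 3: (63724/184660)²·1.6²/12559·(1 − 12559/63724) = 0.0000194902
shift 4: (47656/184660)²·2.0²/3285·(1 − 3285/47656) = 0.0000755085
Sum = 0.0002818377 → 0.0002818.

0.0002818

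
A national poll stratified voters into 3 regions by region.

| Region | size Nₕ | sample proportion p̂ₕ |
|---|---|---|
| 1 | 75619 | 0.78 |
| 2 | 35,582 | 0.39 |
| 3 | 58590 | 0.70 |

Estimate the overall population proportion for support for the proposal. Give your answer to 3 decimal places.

0.671

Wₕ = Nₕ/N with N = 169791: 0.4454, 0.2096, 0.3451.
p̂_st = 0.4454·0.78 + 0.2096·0.39 + 0.3451·0.70 ≈ 0.67066... → 0.671.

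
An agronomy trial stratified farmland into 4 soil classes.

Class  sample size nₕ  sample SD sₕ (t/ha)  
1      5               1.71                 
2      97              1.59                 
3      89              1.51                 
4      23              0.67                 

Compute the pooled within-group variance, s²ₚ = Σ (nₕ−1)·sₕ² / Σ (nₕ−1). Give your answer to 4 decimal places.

1: (5−1)·1.71² = 4·2.9241 = 11.6964
2: (97−1)·1.59² = 96·2.5281 = 242.6976
3: (89−1)·1.51² = 88·2.2801 = 200.6488
4: (23−1)·0.67² = 22·0.4489 = 9.8758
Numerator = 464.9186; denominator = Σ(nₕ−1) = 210.
s²ₚ = 464.9186/210 = 2.213898... → 2.2139.

2.2139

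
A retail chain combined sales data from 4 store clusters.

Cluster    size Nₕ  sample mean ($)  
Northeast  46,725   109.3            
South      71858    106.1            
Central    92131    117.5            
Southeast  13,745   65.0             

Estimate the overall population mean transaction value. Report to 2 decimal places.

108.93

N = 46725 + 71858 + 92131 + 13745 = 224459.
Overall mean = Σ (Nₕ/N)·x̄ₕ — weight by population share, not a simple average.
Σ Nₕx̄ₕ = 46725·109.3 + 71858·106.1 + 92131·117.5 + 13745·65.0 = 5107042.5 + 7624133.8 + 10825392.5 + 893425 = 24449993.8.
Divide by N: 24449993.8 / 224459 = 108.9286... → 108.93.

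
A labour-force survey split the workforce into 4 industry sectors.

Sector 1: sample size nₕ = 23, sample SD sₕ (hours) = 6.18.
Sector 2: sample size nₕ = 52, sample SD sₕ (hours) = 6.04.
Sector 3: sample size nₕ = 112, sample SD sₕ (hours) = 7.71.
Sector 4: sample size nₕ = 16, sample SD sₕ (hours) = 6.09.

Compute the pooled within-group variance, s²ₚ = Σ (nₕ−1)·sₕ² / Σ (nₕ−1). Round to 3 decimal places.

49.525

Degrees of freedom: 22 + 51 + 111 + 15 = 199.
Σ(nₕ−1)sₕ² = 22·38.1924 + 51·36.4816 + 111·59.4441 + 15·37.0881 = 9855.411.
s²ₚ = 9855.411 / 199 = 49.52468... → 49.525.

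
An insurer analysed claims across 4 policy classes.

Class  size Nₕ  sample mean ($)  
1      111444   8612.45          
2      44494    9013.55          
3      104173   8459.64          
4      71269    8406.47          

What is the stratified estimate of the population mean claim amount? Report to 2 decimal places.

8573.97

x̄_st = (Σ Nₕx̄ₕ) / (Σ Nₕ) = (111444·8612.45 + 44494·9013.55 + 104173·8459.64 + 71269·8406.47) / 331380
= 2841241559.65 / 331380 = 8573.9681... → 8573.97.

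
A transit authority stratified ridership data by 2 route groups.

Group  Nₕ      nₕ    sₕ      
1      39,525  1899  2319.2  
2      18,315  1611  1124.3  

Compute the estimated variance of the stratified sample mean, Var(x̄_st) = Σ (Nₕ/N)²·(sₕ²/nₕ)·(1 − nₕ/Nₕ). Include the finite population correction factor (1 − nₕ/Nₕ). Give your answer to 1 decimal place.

N = 57840. Term for each stratum: Wₕ²sₕ²/nₕ·(1−nₕ/Nₕ).
Var(x̄_st) = 1259.0843 + 71.7529 = 1330.8372 → 1330.8.

1330.8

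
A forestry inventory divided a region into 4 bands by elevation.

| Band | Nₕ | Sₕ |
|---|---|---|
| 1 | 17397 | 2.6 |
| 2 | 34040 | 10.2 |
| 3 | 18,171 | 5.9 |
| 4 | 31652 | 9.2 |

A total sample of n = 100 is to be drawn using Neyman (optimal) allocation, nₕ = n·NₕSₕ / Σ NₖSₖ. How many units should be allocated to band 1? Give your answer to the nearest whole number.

6

Σ NₕSₕ = 17397·2.6 + 34040·10.2 + 18171·5.9 + 31652·9.2 = 790847.5.
Share for 1: 45232.2/790847.5 = 0.05719.
n_1 = 100 × 0.05719 = 5.719... → 6.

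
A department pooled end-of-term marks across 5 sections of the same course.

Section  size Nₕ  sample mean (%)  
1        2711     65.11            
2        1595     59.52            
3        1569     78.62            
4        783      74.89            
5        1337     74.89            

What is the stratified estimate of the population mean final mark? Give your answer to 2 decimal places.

69.24

N = 7995; weights Wₕ = Nₕ/N = (0.3391, 0.1995, 0.1962, 0.0979, 0.1672).
x̄_st = Σ Wₕ·x̄ₕ = 0.3391·65.11 + 0.1995·59.52 + 0.1962·78.62 + 0.0979·74.89 + 0.1672·74.89 ≈ 69.2394...
→ 69.24.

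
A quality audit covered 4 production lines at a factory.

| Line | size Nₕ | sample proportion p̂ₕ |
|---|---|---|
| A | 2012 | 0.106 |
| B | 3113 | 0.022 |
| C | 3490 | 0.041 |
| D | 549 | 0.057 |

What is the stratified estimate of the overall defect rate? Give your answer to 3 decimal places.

N = 2012 + 3113 + 3490 + 549 = 9164.
Overall proportion = Σ (Nₕ/N)·p̂ₕ.
Σ Nₕp̂ₕ = 213.272 + 68.486 + 143.09 + 31.293 = 456.141.
456.141 / 9164 = 0.04978... → 0.050.

0.050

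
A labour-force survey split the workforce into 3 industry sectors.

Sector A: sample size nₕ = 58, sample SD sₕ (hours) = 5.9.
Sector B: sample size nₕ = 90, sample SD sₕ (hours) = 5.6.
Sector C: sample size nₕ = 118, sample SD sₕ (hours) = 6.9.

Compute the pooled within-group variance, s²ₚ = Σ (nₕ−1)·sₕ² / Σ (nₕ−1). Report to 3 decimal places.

Degrees of freedom: 57 + 89 + 117 = 263.
Σ(nₕ−1)sₕ² = 57·34.81 + 89·31.36 + 117·47.61 = 10345.58.
s²ₚ = 10345.58 / 263 = 39.33681... → 39.337.

39.337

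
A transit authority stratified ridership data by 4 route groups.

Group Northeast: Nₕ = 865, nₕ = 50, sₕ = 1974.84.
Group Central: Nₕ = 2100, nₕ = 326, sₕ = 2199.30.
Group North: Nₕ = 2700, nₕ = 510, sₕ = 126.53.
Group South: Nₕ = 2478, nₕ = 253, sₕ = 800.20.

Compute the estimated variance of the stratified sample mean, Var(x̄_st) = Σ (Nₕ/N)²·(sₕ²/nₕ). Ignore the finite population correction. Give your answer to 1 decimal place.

2104.8

N = 8143. Term for each stratum: Wₕ²sₕ²/nₕ.
Var(x̄_st) = 880.1510 + 986.7817 + 3.4512 + 234.3745 = 2104.7583 → 2104.8.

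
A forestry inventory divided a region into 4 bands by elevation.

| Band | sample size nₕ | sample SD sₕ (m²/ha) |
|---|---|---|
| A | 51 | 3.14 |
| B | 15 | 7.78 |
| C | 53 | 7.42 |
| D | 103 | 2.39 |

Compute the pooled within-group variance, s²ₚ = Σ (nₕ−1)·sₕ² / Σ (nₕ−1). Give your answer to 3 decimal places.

21.954

Degrees of freedom: 50 + 14 + 52 + 102 = 218.
Σ(nₕ−1)sₕ² = 50·9.8596 + 14·60.5284 + 52·55.0564 + 102·5.7121 = 4785.9446.
s²ₚ = 4785.9446 / 218 = 21.95387... → 21.954.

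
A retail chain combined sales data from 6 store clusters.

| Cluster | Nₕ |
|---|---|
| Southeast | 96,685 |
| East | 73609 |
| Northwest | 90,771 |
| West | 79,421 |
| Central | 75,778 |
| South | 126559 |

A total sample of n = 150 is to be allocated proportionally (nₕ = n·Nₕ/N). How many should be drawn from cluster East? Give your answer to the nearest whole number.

Share of cluster East = 73609/542823 = 0.13560.
Allocate 150 × 0.13560 = 20.341... → 20.

20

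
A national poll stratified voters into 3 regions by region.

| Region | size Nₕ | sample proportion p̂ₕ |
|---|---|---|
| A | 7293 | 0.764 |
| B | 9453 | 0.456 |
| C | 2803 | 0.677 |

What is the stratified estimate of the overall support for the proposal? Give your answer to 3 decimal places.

0.603

N = 7293 + 9453 + 2803 = 19549.
Overall proportion = Σ (Nₕ/N)·p̂ₕ.
Σ Nₕp̂ₕ = 5571.852 + 4310.568 + 1897.631 = 11780.051.
11780.051 / 19549 = 0.60259... → 0.603.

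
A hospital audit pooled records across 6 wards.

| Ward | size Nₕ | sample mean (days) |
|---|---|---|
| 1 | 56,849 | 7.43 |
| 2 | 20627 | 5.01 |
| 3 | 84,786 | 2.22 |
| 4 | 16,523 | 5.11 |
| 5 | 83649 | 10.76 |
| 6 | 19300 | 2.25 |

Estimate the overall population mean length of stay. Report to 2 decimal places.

6.18

N = 56849 + 20627 + 84786 + 16523 + 83649 + 19300 = 281734.
Overall mean = Σ (Nₕ/N)·x̄ₕ — weight by population share, not a simple average.
Σ Nₕx̄ₕ = 56849·7.43 + 20627·5.01 + 84786·2.22 + 16523·5.11 + 83649·10.76 + 19300·2.25 = 422388.07 + 103341.27 + 188224.92 + 84432.53 + 900063.24 + 43425 = 1741875.03.
Divide by N: 1741875.03 / 281734 = 6.1827... → 6.18.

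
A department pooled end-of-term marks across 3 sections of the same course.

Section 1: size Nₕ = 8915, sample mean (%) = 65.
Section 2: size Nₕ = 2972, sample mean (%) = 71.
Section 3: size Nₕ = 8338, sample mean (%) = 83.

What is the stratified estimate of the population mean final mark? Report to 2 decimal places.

73.30

N = 20225; weights Wₕ = Nₕ/N = (0.4408, 0.1469, 0.4123).
x̄_st = Σ Wₕ·x̄ₕ = 0.4408·65 + 0.1469·71 + 0.4123·83 ≈ 73.3024...
→ 73.30.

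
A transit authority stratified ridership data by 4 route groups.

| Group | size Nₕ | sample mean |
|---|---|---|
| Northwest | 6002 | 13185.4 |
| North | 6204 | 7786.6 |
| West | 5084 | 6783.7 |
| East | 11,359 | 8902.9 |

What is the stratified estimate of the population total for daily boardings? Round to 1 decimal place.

Northwest: 6002·13185.4 = 79138770.8
North: 6204·7786.6 = 48308066.4
West: 5084·6783.7 = 34488330.8
East: 11359·8902.9 = 101128041.1
τ̂ = Σ Nₕx̄ₕ = 263063209.1.

263063209.1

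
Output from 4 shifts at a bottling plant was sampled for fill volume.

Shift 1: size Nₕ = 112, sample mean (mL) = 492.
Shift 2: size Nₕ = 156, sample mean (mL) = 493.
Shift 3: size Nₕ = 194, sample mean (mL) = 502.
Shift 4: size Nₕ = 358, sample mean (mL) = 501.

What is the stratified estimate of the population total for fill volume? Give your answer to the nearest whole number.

Population total = Σ Nₕ·x̄ₕ (each stratum's size times its mean).
112·492 + 156·493 + 194·502 + 358·501 = 55104 + 76908 + 97388 + 179358 = 408758.

408758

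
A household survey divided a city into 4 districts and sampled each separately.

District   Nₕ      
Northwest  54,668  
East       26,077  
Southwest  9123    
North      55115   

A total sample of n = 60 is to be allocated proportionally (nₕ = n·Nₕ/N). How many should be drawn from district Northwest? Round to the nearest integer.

N = 54668 + 26077 + 9123 + 55115 = 144983.
n_Northwest = 60·54668/144983 = 22.624... → 23.

23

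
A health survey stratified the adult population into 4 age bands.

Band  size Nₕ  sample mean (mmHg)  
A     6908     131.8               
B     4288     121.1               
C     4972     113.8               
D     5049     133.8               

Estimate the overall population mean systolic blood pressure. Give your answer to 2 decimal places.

N = 6908 + 4288 + 4972 + 5049 = 21217.
The stratified mean weights each stratum mean by its population share Nₕ/N.
Σ Nₕx̄ₕ = 6908·131.8 + 4288·121.1 + 4972·113.8 + 5049·133.8 = 910474.4 + 519276.8 + 565813.6 + 675556.2 = 2671121.
Divide by N: 2671121 / 21217 = 125.8953... → 125.90.

125.90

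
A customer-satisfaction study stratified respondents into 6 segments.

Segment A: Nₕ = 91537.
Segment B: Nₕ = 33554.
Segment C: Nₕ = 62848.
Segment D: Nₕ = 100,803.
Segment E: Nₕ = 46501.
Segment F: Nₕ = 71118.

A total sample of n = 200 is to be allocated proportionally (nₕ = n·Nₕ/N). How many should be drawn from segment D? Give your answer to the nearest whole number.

Share of segment D = 100803/406361 = 0.24806.
Allocate 200 × 0.24806 = 49.613... → 50.

50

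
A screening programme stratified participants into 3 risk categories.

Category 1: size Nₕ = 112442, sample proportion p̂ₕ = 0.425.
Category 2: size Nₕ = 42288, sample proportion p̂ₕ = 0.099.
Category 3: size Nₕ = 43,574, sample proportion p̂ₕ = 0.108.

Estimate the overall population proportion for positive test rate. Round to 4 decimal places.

N = 112442 + 42288 + 43574 = 198304.
Overall proportion = Σ (Nₕ/N)·p̂ₕ.
Σ Nₕp̂ₕ = 47787.85 + 4186.512 + 4705.992 = 56680.354.
56680.354 / 198304 = 0.285826... → 0.2858.

0.2858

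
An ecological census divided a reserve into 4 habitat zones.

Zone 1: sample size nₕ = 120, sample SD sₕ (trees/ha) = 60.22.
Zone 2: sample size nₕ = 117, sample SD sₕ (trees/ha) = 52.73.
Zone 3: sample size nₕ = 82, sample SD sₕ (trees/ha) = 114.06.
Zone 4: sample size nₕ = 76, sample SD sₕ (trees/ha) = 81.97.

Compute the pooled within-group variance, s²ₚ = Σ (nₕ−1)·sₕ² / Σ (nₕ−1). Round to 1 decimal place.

5912.5

Degrees of freedom: 119 + 116 + 81 + 75 = 391.
Σ(nₕ−1)sₕ² = 119·3626.4484 + 116·2780.4529 + 81·13009.6836 + 75·6719.0809 = 2311795.3351.
s²ₚ = 2311795.3351 / 391 = 5912.520... → 5912.5.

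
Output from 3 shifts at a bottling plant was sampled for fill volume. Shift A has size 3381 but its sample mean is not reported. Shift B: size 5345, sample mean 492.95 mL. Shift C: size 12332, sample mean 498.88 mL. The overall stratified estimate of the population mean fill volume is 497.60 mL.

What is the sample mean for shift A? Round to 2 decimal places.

Σ Nₕx̄ₕ = N·μ, so 3381·x̄_A = 21058·497.60 − (5345·492.95 + 12332·498.88).
= 10478460.8 − 8787005.91 = 1691454.89.
x̄_A = 1691454.89 / 3381 = 500.2824... → 500.28.

500.28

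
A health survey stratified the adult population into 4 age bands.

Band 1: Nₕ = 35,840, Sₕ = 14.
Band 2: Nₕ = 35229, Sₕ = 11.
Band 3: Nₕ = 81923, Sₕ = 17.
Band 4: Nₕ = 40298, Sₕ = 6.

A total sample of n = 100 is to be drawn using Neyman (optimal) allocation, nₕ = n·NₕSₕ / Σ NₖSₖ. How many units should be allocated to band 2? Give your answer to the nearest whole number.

Σ NₕSₕ = 35840·14 + 35229·11 + 81923·17 + 40298·6 = 2523758.
Share for 2: 387519/2523758 = 0.15355.
n_2 = 100 × 0.15355 = 15.355... → 15.

15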